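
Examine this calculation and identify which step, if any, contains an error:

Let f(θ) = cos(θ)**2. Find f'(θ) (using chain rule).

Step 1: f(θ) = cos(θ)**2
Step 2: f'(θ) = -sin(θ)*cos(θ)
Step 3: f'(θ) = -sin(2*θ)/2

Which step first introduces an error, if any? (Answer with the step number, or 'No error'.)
Step 2

Step 2 is incorrect due to a wrong coefficient.
The step shows: -sin(θ)*cos(θ)
The correct value should be: -2*sin(θ)*cos(θ)

Explanation: The coefficient -2 was incorrectly written as -1: the term -2*sin(θ)*cos(θ) was incorrectly written as -sin(θ)*cos(θ)
The later steps are derived from this incorrect expression, so the error originates in Step 2.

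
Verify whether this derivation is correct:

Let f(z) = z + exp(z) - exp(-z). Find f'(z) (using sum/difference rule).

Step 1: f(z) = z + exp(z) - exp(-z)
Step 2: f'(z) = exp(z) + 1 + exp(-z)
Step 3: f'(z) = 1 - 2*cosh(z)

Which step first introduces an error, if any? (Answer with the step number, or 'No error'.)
Step 3

Step 3 is incorrect due to a sign flip.
The step shows: 1 - 2*cosh(z)
The correct value should be: 2*cosh(z) + 1

Explanation: The sign of one term was flipped: the term 2*cosh(z) was incorrectly written as -2*cosh(z)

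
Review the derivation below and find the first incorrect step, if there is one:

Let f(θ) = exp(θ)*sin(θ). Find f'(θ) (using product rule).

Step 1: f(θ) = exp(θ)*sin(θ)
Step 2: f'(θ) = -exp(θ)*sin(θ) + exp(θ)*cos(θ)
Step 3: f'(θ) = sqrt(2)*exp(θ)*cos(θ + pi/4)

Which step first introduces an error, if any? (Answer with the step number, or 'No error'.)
Step 2

Step 2 is incorrect due to a sign flip.
The step shows: -exp(θ)*sin(θ) + exp(θ)*cos(θ)
The correct value should be: exp(θ)*sin(θ) + exp(θ)*cos(θ)

Explanation: The sign of one term was flipped: the term exp(θ)*sin(θ) was incorrectly written as -exp(θ)*sin(θ)
The later steps are derived from this incorrect expression, so the error originates in Step 2.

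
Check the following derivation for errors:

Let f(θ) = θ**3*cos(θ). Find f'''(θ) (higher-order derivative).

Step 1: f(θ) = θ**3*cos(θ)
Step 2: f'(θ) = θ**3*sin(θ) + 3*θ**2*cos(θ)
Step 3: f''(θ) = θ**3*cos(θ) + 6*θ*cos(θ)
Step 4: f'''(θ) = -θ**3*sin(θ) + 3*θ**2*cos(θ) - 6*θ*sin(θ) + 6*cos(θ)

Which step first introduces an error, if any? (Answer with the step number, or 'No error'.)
Step 2

Step 2 is incorrect due to a sign flip.
The step shows: θ**3*sin(θ) + 3*θ**2*cos(θ)
The correct value should be: -θ**3*sin(θ) + 3*θ**2*cos(θ)

Explanation: The sign of one term was flipped: the term -θ**3*sin(θ) was incorrectly written as θ**3*sin(θ)
The later steps are derived from this incorrect expression, so the error originates in Step 2.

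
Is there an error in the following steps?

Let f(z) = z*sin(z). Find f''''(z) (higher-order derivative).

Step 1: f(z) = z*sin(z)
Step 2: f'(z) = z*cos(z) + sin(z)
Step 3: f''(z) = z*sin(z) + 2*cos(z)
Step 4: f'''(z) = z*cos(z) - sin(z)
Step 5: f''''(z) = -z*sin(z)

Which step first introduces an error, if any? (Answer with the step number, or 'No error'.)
Step 3

Step 3 is incorrect due to a sign flip.
The step shows: z*sin(z) + 2*cos(z)
The correct value should be: -z*sin(z) + 2*cos(z)

Explanation: The sign of one term was flipped: the term -z*sin(z) was incorrectly written as z*sin(z)
The later steps are derived from this incorrect expression, so the error originates in Step 3.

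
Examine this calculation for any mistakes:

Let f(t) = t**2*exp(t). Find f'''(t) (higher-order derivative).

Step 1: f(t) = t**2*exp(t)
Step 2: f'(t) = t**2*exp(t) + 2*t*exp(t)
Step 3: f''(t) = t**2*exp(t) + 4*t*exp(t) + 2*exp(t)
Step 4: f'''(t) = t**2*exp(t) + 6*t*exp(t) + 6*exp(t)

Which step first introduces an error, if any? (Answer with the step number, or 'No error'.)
No error

All steps in this derivation are correct.
The final answer f'''(t) = t**2*exp(t) + 6*t*exp(t) + 6*exp(t) is valid.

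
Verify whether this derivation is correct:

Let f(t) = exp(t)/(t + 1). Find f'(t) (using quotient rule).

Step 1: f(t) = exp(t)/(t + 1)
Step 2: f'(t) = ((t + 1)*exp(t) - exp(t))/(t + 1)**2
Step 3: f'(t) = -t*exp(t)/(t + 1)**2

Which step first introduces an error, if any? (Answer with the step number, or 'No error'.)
Step 3

Step 3 is incorrect due to a sign flip.
The step shows: -t*exp(t)/(t + 1)**2
The correct value should be: t*exp(t)/(t + 1)**2

Explanation: The sign of the whole expression was flipped: the term t*exp(t)/(t + 1)**2 was incorrectly written as -t*exp(t)/(t + 1)**2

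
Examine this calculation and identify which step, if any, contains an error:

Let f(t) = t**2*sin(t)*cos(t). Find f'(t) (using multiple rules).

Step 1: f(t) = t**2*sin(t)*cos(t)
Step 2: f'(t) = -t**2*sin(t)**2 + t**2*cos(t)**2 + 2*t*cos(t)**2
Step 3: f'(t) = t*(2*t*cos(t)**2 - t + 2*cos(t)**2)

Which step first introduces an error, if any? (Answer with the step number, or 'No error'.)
Step 2

Step 2 is incorrect due to a wrong trig function.
The step shows: -t**2*sin(t)**2 + t**2*cos(t)**2 + 2*t*cos(t)**2
The correct value should be: -t**2*sin(t)**2 + t**2*cos(t)**2 + 2*t*sin(t)*cos(t)

Explanation: sin(t) was incorrectly written as cos(t): the term 2*t*sin(t)*cos(t) was incorrectly written as 2*t*cos(t)**2
The later steps are derived from this incorrect expression, so the error originates in Step 2.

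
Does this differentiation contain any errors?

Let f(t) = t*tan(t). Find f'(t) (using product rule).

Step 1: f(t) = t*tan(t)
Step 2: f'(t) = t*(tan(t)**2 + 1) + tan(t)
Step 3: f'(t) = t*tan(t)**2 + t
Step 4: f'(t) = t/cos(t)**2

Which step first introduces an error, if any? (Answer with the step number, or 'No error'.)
Step 3

Step 3 is incorrect due to a dropped term.
The step shows: t*tan(t)**2 + t
The correct value should be: t*tan(t)**2 + t + tan(t)

Explanation: A term was dropped: the term tan(t) was incorrectly omitted
The later steps are derived from this incorrect expression, so the error originates in Step 3.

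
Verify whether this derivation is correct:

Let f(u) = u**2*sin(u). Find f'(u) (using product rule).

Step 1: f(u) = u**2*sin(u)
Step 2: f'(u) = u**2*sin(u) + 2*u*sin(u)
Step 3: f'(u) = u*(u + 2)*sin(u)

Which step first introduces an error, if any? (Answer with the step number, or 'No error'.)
Step 2

Step 2 is incorrect due to a wrong trig function.
The step shows: u**2*sin(u) + 2*u*sin(u)
The correct value should be: u**2*cos(u) + 2*u*sin(u)

Explanation: cos(u) was incorrectly written as sin(u): the term u**2*cos(u) was incorrectly written as u**2*sin(u)
The later steps are derived from this incorrect expression, so the error originates in Step 2.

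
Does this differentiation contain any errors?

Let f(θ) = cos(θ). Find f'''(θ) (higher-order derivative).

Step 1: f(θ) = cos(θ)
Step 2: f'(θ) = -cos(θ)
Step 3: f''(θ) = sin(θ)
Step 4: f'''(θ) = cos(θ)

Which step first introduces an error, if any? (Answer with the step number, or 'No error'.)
Step 2

Step 2 is incorrect due to a wrong trig function.
The step shows: -cos(θ)
The correct value should be: -sin(θ)

Explanation: sin(θ) was incorrectly written as cos(θ): the term -sin(θ) was incorrectly written as -cos(θ)
The later steps are derived from this incorrect expression, so the error originates in Step 2.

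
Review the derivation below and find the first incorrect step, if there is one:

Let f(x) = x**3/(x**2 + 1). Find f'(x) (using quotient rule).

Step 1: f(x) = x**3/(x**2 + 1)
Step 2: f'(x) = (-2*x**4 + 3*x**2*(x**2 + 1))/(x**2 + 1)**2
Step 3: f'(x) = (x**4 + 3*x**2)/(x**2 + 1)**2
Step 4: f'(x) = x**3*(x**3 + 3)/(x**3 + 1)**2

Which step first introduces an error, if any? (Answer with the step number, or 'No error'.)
Step 4

Step 4 is incorrect due to a wrong exponent.
The step shows: x**3*(x**3 + 3)/(x**3 + 1)**2
The correct value should be: x**2*(x**2 + 3)/(x**2 + 1)**2

Explanation: The exponent 2 on x was incorrectly written as 3: the term x**2*(x**2 + 3)/(x**2 + 1)**2 was incorrectly written as x**3*(x**3 + 3)/(x**3 + 1)**2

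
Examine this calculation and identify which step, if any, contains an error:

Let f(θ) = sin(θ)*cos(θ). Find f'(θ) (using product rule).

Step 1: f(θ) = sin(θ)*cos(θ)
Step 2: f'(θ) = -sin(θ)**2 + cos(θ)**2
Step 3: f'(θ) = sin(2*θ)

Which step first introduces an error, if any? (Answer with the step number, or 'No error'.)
Step 3

Step 3 is incorrect due to a wrong trig function.
The step shows: sin(2*θ)
The correct value should be: cos(2*θ)

Explanation: cos(2*θ) was incorrectly written as sin(2*θ): the term cos(2*θ) was incorrectly written as sin(2*θ)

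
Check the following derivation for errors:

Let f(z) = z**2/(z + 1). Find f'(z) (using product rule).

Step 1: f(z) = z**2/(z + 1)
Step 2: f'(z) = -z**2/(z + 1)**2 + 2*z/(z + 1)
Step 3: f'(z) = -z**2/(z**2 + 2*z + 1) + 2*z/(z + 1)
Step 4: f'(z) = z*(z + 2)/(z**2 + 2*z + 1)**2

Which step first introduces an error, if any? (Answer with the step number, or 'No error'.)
Step 4

Step 4 is incorrect due to a wrong exponent.
The step shows: z*(z + 2)/(z**2 + 2*z + 1)**2
The correct value should be: z*(z + 2)/(z**2 + 2*z + 1)

Explanation: The exponent -1 on z**2 + 2*z + 1 was incorrectly written as -2: the term z*(z + 2)/(z**2 + 2*z + 1) was incorrectly written as z*(z + 2)/(z**2 + 2*z + 1)**2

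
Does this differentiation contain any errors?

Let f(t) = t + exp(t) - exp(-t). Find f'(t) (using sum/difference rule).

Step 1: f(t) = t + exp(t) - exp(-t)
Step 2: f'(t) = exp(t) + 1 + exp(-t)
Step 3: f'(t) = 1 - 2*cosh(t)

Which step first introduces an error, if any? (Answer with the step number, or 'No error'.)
Step 3

Step 3 is incorrect due to a sign flip.
The step shows: 1 - 2*cosh(t)
The correct value should be: 2*cosh(t) + 1

Explanation: The sign of one term was flipped: the term 2*cosh(t) was incorrectly written as -2*cosh(t)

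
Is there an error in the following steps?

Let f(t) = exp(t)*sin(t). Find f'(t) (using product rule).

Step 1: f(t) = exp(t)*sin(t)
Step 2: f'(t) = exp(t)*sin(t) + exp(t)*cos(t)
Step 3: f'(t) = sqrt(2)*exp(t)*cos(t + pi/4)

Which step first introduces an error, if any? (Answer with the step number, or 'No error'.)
Step 3

Step 3 is incorrect due to a wrong trig function.
The step shows: sqrt(2)*exp(t)*cos(t + pi/4)
The correct value should be: sqrt(2)*exp(t)*sin(t + pi/4)

Explanation: sin(t + pi/4) was incorrectly written as cos(t + pi/4): the term sqrt(2)*exp(t)*sin(t + pi/4) was incorrectly written as sqrt(2)*exp(t)*cos(t + pi/4)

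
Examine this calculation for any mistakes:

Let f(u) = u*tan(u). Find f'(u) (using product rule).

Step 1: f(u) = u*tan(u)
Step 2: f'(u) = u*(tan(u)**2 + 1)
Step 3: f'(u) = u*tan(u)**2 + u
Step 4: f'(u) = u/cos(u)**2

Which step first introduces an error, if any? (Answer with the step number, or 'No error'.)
Step 2

Step 2 is incorrect due to a dropped term.
The step shows: u*(tan(u)**2 + 1)
The correct value should be: u*(tan(u)**2 + 1) + tan(u)

Explanation: A term was dropped: the term tan(u) was incorrectly omitted
The later steps are derived from this incorrect expression, so the error originates in Step 2.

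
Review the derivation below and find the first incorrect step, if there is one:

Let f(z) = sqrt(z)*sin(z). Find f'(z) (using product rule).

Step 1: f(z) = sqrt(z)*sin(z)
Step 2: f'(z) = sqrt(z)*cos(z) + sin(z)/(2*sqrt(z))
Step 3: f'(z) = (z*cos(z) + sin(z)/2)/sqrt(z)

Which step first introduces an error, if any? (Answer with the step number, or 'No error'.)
No error

All steps in this derivation are correct.
The final answer f'(z) = (z*cos(z) + sin(z)/2)/sqrt(z) is valid.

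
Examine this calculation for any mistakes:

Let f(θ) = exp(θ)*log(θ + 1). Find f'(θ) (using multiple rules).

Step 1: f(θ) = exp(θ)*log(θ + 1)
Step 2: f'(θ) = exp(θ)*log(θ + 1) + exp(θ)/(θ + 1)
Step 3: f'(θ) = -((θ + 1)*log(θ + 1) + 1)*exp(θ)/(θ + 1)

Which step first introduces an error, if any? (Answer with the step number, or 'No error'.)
Step 3

Step 3 is incorrect due to a sign flip.
The step shows: -((θ + 1)*log(θ + 1) + 1)*exp(θ)/(θ + 1)
The correct value should be: ((θ + 1)*log(θ + 1) + 1)*exp(θ)/(θ + 1)

Explanation: The sign of the whole expression was flipped: the term ((θ + 1)*log(θ + 1) + 1)*exp(θ)/(θ + 1) was incorrectly written as -((θ + 1)*log(θ + 1) + 1)*exp(θ)/(θ + 1)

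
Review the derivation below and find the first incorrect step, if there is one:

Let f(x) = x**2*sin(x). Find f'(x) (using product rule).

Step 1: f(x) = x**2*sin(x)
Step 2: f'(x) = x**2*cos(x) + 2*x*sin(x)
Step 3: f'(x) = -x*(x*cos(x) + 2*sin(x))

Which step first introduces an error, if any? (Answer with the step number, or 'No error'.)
Step 3

Step 3 is incorrect due to a sign flip.
The step shows: -x*(x*cos(x) + 2*sin(x))
The correct value should be: x*(x*cos(x) + 2*sin(x))

Explanation: The sign of the whole expression was flipped: the term x*(x*cos(x) + 2*sin(x)) was incorrectly written as -x*(x*cos(x) + 2*sin(x))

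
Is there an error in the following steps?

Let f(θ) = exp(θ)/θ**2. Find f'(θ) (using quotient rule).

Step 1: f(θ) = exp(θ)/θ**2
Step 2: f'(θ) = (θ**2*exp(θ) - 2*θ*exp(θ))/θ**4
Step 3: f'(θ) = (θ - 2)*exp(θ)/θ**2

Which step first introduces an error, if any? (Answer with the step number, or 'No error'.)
Step 3

Step 3 is incorrect due to a wrong exponent.
The step shows: (θ - 2)*exp(θ)/θ**2
The correct value should be: (θ - 2)*exp(θ)/θ**3

Explanation: The exponent -3 on θ was incorrectly written as -2: the term (θ - 2)*exp(θ)/θ**3 was incorrectly written as (θ - 2)*exp(θ)/θ**2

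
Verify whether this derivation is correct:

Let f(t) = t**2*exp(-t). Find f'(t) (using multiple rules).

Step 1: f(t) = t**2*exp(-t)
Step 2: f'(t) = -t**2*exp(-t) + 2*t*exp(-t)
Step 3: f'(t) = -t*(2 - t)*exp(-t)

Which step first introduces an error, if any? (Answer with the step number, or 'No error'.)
Step 3

Step 3 is incorrect due to a sign flip.
The step shows: -t*(2 - t)*exp(-t)
The correct value should be: t*(2 - t)*exp(-t)

Explanation: The sign of the whole expression was flipped: the term t*(2 - t)*exp(-t) was incorrectly written as -t*(2 - t)*exp(-t)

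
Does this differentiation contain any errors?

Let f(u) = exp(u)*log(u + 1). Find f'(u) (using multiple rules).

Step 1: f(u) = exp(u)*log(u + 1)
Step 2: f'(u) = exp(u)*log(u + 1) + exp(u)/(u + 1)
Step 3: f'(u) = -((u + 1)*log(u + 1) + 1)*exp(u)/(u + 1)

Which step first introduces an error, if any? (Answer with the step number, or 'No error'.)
Step 3

Step 3 is incorrect due to a sign flip.
The step shows: -((u + 1)*log(u + 1) + 1)*exp(u)/(u + 1)
The correct value should be: ((u + 1)*log(u + 1) + 1)*exp(u)/(u + 1)

Explanation: The sign of the whole expression was flipped: the term ((u + 1)*log(u + 1) + 1)*exp(u)/(u + 1) was incorrectly written as -((u + 1)*log(u + 1) + 1)*exp(u)/(u + 1)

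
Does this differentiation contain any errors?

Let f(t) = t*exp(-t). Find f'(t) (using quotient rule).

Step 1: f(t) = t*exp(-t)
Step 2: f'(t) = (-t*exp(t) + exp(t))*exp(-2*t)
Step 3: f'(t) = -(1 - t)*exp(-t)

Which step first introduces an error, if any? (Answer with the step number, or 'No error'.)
Step 3

Step 3 is incorrect due to a sign flip.
The step shows: -(1 - t)*exp(-t)
The correct value should be: (1 - t)*exp(-t)

Explanation: The sign of the whole expression was flipped: the term (1 - t)*exp(-t) was incorrectly written as -(1 - t)*exp(-t)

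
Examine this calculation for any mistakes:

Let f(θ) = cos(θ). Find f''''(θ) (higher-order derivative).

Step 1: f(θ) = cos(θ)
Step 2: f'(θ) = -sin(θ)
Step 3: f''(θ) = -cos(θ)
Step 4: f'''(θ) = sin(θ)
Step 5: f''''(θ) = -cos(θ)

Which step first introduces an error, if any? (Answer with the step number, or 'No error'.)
Step 5

Step 5 is incorrect due to a sign flip.
The step shows: -cos(θ)
The correct value should be: cos(θ)

Explanation: The sign of the whole expression was flipped: the term cos(θ) was incorrectly written as -cos(θ)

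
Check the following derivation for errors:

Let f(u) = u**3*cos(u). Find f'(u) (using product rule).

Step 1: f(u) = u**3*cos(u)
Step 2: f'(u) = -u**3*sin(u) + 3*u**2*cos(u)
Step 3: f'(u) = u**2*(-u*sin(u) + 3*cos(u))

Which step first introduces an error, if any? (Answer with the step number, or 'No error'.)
No error

All steps in this derivation are correct.
The final answer f'(u) = u**2*(-u*sin(u) + 3*cos(u)) is valid.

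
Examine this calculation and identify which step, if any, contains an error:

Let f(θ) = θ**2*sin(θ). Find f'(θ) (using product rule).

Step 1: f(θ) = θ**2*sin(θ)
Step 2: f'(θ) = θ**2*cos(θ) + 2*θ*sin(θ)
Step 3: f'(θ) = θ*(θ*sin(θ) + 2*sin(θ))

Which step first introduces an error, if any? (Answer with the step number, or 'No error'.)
Step 3

Step 3 is incorrect due to a wrong trig function.
The step shows: θ*(θ*sin(θ) + 2*sin(θ))
The correct value should be: θ*(θ*cos(θ) + 2*sin(θ))

Explanation: cos(θ) was incorrectly written as sin(θ): the term θ*(θ*cos(θ) + 2*sin(θ)) was incorrectly written as θ*(θ*sin(θ) + 2*sin(θ))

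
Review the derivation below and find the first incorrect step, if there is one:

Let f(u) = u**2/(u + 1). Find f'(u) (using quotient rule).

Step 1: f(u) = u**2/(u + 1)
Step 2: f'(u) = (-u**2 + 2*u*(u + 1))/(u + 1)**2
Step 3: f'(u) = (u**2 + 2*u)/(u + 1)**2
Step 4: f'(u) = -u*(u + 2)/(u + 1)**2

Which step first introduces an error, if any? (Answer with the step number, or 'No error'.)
Step 4

Step 4 is incorrect due to a sign flip.
The step shows: -u*(u + 2)/(u + 1)**2
The correct value should be: u*(u + 2)/(u + 1)**2

Explanation: The sign of the whole expression was flipped: the term u*(u + 2)/(u + 1)**2 was incorrectly written as -u*(u + 2)/(u + 1)**2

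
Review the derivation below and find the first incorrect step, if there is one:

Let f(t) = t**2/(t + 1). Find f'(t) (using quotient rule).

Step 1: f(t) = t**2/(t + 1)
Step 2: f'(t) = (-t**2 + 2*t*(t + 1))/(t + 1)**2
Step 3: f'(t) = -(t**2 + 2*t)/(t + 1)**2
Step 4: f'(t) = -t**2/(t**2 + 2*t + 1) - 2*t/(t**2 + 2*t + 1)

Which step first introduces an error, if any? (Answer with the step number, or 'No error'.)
Step 3

Step 3 is incorrect due to a sign flip.
The step shows: -(t**2 + 2*t)/(t + 1)**2
The correct value should be: (t**2 + 2*t)/(t + 1)**2

Explanation: The sign of the whole expression was flipped: the term (t**2 + 2*t)/(t + 1)**2 was incorrectly written as -(t**2 + 2*t)/(t + 1)**2
The later steps are derived from this incorrect expression, so the error originates in Step 3.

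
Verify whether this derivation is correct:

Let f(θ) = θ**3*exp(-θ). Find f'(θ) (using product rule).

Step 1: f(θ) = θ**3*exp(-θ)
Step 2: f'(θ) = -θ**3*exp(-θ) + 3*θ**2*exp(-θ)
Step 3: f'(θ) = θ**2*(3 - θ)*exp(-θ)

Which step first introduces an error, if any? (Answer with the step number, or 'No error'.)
No error

All steps in this derivation are correct.
The final answer f'(θ) = θ**2*(3 - θ)*exp(-θ) is valid.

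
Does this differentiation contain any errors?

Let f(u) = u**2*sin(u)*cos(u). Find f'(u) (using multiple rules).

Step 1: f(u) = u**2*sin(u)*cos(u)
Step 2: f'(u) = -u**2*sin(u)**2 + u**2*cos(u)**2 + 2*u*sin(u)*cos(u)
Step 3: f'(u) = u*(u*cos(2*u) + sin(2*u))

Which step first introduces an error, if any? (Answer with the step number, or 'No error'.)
No error

All steps in this derivation are correct.
The final answer f'(u) = u*(u*cos(2*u) + sin(2*u)) is valid.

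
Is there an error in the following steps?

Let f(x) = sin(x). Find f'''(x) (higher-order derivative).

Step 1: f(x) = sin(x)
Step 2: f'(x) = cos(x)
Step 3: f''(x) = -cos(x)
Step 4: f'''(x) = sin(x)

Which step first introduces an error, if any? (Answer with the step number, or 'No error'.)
Step 3

Step 3 is incorrect due to a wrong trig function.
The step shows: -cos(x)
The correct value should be: -sin(x)

Explanation: sin(x) was incorrectly written as cos(x): the term -sin(x) was incorrectly written as -cos(x)
The later steps are derived from this incorrect expression, so the error originates in Step 3.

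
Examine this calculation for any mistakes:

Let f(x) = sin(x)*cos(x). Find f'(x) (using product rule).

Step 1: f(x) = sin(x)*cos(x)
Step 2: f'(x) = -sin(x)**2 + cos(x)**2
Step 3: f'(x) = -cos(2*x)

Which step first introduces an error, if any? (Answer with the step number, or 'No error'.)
Step 3

Step 3 is incorrect due to a sign flip.
The step shows: -cos(2*x)
The correct value should be: cos(2*x)

Explanation: The sign of the whole expression was flipped: the term cos(2*x) was incorrectly written as -cos(2*x)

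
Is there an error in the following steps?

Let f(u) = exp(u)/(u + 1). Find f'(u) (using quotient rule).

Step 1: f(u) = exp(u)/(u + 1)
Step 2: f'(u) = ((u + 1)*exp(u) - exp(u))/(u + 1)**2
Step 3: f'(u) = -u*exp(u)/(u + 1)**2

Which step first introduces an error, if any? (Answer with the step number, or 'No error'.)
Step 3

Step 3 is incorrect due to a sign flip.
The step shows: -u*exp(u)/(u + 1)**2
The correct value should be: u*exp(u)/(u + 1)**2

Explanation: The sign of the whole expression was flipped: the term u*exp(u)/(u + 1)**2 was incorrectly written as -u*exp(u)/(u + 1)**2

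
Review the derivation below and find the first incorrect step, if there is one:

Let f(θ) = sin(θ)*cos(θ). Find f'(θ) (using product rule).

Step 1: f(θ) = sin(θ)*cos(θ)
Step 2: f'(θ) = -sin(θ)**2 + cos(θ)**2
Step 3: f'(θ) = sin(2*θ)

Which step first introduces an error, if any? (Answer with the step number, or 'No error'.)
Step 3

Step 3 is incorrect due to a wrong trig function.
The step shows: sin(2*θ)
The correct value should be: cos(2*θ)

Explanation: cos(2*θ) was incorrectly written as sin(2*θ): the term cos(2*θ) was incorrectly written as sin(2*θ)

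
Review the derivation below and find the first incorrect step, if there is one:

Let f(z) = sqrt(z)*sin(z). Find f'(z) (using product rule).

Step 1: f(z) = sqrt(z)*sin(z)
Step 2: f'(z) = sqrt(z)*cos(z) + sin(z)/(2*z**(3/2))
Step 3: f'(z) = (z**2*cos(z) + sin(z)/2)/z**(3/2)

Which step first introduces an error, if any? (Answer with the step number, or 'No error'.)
Step 2

Step 2 is incorrect due to a wrong exponent.
The step shows: sqrt(z)*cos(z) + sin(z)/(2*z**(3/2))
The correct value should be: sqrt(z)*cos(z) + sin(z)/(2*sqrt(z))

Explanation: The exponent -1/2 on z was incorrectly written as -3/2: the term sin(z)/(2*sqrt(z)) was incorrectly written as sin(z)/(2*z**(3/2))
The later steps are derived from this incorrect expression, so the error originates in Step 2.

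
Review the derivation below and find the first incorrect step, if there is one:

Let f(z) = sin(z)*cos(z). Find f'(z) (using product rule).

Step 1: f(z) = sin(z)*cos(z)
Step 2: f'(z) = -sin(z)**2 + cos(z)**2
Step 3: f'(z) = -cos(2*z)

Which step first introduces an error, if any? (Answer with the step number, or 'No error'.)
Step 3

Step 3 is incorrect due to a sign flip.
The step shows: -cos(2*z)
The correct value should be: cos(2*z)

Explanation: The sign of the whole expression was flipped: the term cos(2*z) was incorrectly written as -cos(2*z)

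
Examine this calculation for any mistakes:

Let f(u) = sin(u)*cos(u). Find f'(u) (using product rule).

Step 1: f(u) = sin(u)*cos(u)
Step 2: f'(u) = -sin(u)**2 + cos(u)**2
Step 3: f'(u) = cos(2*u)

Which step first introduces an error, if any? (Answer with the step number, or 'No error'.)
No error

All steps in this derivation are correct.
The final answer f'(u) = cos(2*u) is valid.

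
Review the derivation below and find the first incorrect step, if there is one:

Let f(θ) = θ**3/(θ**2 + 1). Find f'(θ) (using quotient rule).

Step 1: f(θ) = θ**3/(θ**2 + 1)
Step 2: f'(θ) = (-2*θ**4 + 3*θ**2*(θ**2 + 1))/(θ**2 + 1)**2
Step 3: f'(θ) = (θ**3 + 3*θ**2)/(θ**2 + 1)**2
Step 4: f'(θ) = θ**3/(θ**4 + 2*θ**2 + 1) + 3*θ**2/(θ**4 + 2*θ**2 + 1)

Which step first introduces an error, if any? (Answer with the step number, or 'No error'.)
Step 3

Step 3 is incorrect due to a wrong exponent.
The step shows: (θ**3 + 3*θ**2)/(θ**2 + 1)**2
The correct value should be: (θ**4 + 3*θ**2)/(θ**2 + 1)**2

Explanation: The exponent 4 on θ was incorrectly written as 3: the term (θ**4 + 3*θ**2)/(θ**2 + 1)**2 was incorrectly written as (θ**3 + 3*θ**2)/(θ**2 + 1)**2
The later steps are derived from this incorrect expression, so the error originates in Step 3.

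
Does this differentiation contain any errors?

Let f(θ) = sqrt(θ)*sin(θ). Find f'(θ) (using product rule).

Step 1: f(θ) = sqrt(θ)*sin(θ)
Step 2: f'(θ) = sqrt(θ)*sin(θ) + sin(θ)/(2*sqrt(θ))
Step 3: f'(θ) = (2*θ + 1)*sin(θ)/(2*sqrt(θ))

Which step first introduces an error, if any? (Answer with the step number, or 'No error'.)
Step 2

Step 2 is incorrect due to a wrong trig function.
The step shows: sqrt(θ)*sin(θ) + sin(θ)/(2*sqrt(θ))
The correct value should be: sqrt(θ)*cos(θ) + sin(θ)/(2*sqrt(θ))

Explanation: cos(θ) was incorrectly written as sin(θ): the term sqrt(θ)*cos(θ) was incorrectly written as sqrt(θ)*sin(θ)
The later steps are derived from this incorrect expression, so the error originates in Step 2.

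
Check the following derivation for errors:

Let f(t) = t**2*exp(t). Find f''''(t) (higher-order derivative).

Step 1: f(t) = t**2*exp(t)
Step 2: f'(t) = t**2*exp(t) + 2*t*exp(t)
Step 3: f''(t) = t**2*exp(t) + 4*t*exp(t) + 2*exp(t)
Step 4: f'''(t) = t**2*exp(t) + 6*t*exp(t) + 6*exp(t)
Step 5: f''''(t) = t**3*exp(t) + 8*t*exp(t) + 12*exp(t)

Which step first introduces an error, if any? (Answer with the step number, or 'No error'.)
Step 5

Step 5 is incorrect due to a wrong exponent.
The step shows: t**3*exp(t) + 8*t*exp(t) + 12*exp(t)
The correct value should be: t**2*exp(t) + 8*t*exp(t) + 12*exp(t)

Explanation: The exponent 2 on t was incorrectly written as 3: the term t**2*exp(t) was incorrectly written as t**3*exp(t)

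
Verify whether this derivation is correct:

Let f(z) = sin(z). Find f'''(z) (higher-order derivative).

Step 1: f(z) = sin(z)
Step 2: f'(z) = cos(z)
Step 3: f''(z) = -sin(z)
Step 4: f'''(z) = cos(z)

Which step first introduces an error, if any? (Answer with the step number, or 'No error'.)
Step 4

Step 4 is incorrect due to a sign flip.
The step shows: cos(z)
The correct value should be: -cos(z)

Explanation: The sign of the whole expression was flipped: the term -cos(z) was incorrectly written as cos(z)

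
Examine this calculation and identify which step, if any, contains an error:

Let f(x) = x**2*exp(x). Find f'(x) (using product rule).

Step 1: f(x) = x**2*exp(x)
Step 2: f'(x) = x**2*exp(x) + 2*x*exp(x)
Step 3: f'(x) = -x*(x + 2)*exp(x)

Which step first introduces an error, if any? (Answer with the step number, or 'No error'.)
Step 3

Step 3 is incorrect due to a sign flip.
The step shows: -x*(x + 2)*exp(x)
The correct value should be: x*(x + 2)*exp(x)

Explanation: The sign of the whole expression was flipped: the term x*(x + 2)*exp(x) was incorrectly written as -x*(x + 2)*exp(x)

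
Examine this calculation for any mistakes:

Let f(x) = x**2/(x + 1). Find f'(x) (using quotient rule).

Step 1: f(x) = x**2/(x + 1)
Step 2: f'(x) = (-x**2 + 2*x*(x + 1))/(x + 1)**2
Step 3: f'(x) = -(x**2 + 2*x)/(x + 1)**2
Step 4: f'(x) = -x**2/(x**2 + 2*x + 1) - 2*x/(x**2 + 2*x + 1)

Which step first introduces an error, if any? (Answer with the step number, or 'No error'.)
Step 3

Step 3 is incorrect due to a sign flip.
The step shows: -(x**2 + 2*x)/(x + 1)**2
The correct value should be: (x**2 + 2*x)/(x + 1)**2

Explanation: The sign of the whole expression was flipped: the term (x**2 + 2*x)/(x + 1)**2 was incorrectly written as -(x**2 + 2*x)/(x + 1)**2
The later steps are derived from this incorrect expression, so the error originates in Step 3.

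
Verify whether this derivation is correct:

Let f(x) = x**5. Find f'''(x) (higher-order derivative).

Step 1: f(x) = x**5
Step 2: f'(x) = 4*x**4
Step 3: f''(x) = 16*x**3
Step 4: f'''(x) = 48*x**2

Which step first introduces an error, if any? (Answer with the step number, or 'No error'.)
Step 2

Step 2 is incorrect due to a wrong coefficient.
The step shows: 4*x**4
The correct value should be: 5*x**4

Explanation: The coefficient 5 was incorrectly written as 4: the term 5*x**4 was incorrectly written as 4*x**4
The later steps are derived from this incorrect expression, so the error originates in Step 2.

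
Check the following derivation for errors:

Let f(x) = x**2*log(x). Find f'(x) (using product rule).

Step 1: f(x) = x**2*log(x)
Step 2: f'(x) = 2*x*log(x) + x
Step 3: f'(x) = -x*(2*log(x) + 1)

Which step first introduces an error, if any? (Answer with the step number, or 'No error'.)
Step 3

Step 3 is incorrect due to a sign flip.
The step shows: -x*(2*log(x) + 1)
The correct value should be: x*(2*log(x) + 1)

Explanation: The sign of the whole expression was flipped: the term x*(2*log(x) + 1) was incorrectly written as -x*(2*log(x) + 1)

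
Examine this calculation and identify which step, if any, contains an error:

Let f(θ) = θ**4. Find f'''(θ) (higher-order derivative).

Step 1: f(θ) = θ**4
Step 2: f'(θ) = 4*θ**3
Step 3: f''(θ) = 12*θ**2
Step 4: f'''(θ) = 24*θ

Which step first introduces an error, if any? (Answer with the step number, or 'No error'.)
No error

All steps in this derivation are correct.
The final answer f'''(θ) = 24*θ is valid.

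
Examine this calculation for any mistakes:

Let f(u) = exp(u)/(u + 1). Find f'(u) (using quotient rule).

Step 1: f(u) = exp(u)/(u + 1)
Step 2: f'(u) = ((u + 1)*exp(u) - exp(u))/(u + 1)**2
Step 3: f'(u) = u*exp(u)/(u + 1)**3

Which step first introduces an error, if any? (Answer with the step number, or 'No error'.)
Step 3

Step 3 is incorrect due to a wrong exponent.
The step shows: u*exp(u)/(u + 1)**3
The correct value should be: u*exp(u)/(u + 1)**2

Explanation: The exponent -2 on u + 1 was incorrectly written as -3: the term u*exp(u)/(u + 1)**2 was incorrectly written as u*exp(u)/(u + 1)**3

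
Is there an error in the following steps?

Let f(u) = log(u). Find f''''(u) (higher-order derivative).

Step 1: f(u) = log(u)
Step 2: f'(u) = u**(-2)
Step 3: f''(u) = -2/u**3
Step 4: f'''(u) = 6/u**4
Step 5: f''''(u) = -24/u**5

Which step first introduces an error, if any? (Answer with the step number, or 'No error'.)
Step 2

Step 2 is incorrect due to a wrong exponent.
The step shows: u**(-2)
The correct value should be: 1/u

Explanation: The exponent -1 on u was incorrectly written as -2: the term 1/u was incorrectly written as u**(-2)
The later steps are derived from this incorrect expression, so the error originates in Step 2.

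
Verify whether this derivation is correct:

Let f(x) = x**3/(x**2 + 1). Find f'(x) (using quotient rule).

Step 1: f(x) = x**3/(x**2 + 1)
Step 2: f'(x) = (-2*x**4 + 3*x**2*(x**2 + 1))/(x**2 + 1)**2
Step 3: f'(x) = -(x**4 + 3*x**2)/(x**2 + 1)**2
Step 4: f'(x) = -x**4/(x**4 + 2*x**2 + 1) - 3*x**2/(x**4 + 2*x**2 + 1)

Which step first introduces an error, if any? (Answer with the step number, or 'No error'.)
Step 3

Step 3 is incorrect due to a sign flip.
The step shows: -(x**4 + 3*x**2)/(x**2 + 1)**2
The correct value should be: (x**4 + 3*x**2)/(x**2 + 1)**2

Explanation: The sign of the whole expression was flipped: the term (x**4 + 3*x**2)/(x**2 + 1)**2 was incorrectly written as -(x**4 + 3*x**2)/(x**2 + 1)**2
The later steps are derived from this incorrect expression, so the error originates in Step 3.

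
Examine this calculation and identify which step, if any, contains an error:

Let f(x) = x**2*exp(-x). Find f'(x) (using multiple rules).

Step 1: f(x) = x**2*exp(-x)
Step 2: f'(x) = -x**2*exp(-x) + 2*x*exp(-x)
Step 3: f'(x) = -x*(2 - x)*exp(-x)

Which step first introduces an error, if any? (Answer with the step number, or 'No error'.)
Step 3

Step 3 is incorrect due to a sign flip.
The step shows: -x*(2 - x)*exp(-x)
The correct value should be: x*(2 - x)*exp(-x)

Explanation: The sign of the whole expression was flipped: the term x*(2 - x)*exp(-x) was incorrectly written as -x*(2 - x)*exp(-x)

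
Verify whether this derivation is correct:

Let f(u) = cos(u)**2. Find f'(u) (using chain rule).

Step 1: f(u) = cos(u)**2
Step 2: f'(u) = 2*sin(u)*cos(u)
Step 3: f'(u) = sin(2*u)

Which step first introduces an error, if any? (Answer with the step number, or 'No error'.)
Step 2

Step 2 is incorrect due to a sign flip.
The step shows: 2*sin(u)*cos(u)
The correct value should be: -2*sin(u)*cos(u)

Explanation: The sign of the whole expression was flipped: the term -2*sin(u)*cos(u) was incorrectly written as 2*sin(u)*cos(u)
The later steps are derived from this incorrect expression, so the error originates in Step 2.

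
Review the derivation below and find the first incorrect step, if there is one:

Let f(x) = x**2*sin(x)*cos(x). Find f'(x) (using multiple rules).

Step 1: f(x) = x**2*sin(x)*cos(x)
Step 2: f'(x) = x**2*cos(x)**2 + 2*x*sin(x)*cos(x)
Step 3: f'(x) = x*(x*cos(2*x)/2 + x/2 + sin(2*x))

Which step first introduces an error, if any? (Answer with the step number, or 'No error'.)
Step 2

Step 2 is incorrect due to a dropped term.
The step shows: x**2*cos(x)**2 + 2*x*sin(x)*cos(x)
The correct value should be: -x**2*sin(x)**2 + x**2*cos(x)**2 + 2*x*sin(x)*cos(x)

Explanation: A term was dropped: the term -x**2*sin(x)**2 was incorrectly omitted
The later steps are derived from this incorrect expression, so the error originates in Step 2.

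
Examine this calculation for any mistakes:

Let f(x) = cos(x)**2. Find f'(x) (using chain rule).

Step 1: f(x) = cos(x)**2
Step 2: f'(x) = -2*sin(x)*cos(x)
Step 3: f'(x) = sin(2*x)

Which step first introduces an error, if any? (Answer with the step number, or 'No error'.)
Step 3

Step 3 is incorrect due to a sign flip.
The step shows: sin(2*x)
The correct value should be: -sin(2*x)

Explanation: The sign of the whole expression was flipped: the term -sin(2*x) was incorrectly written as sin(2*x)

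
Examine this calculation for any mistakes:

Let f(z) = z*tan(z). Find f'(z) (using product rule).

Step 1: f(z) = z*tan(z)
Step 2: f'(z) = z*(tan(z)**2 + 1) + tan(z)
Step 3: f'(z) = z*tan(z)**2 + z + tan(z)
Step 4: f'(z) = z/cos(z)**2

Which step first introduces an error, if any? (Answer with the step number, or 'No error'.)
Step 4

Step 4 is incorrect due to a dropped term.
The step shows: z/cos(z)**2
The correct value should be: z/cos(z)**2 + tan(z)

Explanation: A term was dropped: the term tan(z) was incorrectly omitted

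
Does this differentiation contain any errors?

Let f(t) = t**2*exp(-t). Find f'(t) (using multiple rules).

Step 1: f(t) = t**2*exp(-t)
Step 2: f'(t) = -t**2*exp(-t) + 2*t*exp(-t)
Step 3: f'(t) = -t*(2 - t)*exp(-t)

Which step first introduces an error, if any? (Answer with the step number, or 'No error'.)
Step 3

Step 3 is incorrect due to a sign flip.
The step shows: -t*(2 - t)*exp(-t)
The correct value should be: t*(2 - t)*exp(-t)

Explanation: The sign of the whole expression was flipped: the term t*(2 - t)*exp(-t) was incorrectly written as -t*(2 - t)*exp(-t)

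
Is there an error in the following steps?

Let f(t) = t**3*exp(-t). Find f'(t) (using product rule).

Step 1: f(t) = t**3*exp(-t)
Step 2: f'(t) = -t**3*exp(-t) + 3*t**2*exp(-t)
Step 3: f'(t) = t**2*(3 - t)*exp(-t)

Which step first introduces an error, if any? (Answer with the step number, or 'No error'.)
No error

All steps in this derivation are correct.
The final answer f'(t) = t**2*(3 - t)*exp(-t) is valid.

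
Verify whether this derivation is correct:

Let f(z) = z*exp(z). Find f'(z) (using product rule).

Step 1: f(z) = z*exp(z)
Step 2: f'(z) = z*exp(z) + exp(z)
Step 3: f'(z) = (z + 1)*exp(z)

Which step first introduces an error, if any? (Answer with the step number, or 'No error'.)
No error

All steps in this derivation are correct.
The final answer f'(z) = (z + 1)*exp(z) is valid.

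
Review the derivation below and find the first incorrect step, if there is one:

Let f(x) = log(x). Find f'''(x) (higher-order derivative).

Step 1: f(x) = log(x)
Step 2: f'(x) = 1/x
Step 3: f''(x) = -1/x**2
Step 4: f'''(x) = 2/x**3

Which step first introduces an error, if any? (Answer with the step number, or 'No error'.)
No error

All steps in this derivation are correct.
The final answer f'''(x) = 2/x**3 is valid.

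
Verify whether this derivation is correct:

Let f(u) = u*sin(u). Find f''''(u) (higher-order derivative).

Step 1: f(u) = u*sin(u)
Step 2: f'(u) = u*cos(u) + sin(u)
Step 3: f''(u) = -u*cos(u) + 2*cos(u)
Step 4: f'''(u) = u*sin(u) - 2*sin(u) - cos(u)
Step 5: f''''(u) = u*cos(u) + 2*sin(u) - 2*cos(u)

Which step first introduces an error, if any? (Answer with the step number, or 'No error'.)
Step 3

Step 3 is incorrect due to a wrong trig function.
The step shows: -u*cos(u) + 2*cos(u)
The correct value should be: -u*sin(u) + 2*cos(u)

Explanation: sin(u) was incorrectly written as cos(u): the term -u*sin(u) was incorrectly written as -u*cos(u)
The later steps are derived from this incorrect expression, so the error originates in Step 3.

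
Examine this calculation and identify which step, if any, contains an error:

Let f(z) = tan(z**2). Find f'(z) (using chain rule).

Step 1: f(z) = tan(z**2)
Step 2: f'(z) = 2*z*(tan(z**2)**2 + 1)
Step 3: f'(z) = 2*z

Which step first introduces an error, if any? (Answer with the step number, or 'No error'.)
Step 3

Step 3 is incorrect due to a dropped term.
The step shows: 2*z
The correct value should be: 2*z*tan(z**2)**2 + 2*z

Explanation: A term was dropped: the term 2*z*tan(z**2)**2 was incorrectly omitted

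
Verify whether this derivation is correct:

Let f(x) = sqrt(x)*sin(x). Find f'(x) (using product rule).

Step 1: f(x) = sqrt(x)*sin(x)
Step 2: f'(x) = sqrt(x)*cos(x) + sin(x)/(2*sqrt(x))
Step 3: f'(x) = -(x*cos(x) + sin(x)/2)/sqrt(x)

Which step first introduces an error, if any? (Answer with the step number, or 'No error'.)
Step 3

Step 3 is incorrect due to a sign flip.
The step shows: -(x*cos(x) + sin(x)/2)/sqrt(x)
The correct value should be: (x*cos(x) + sin(x)/2)/sqrt(x)

Explanation: The sign of the whole expression was flipped: the term (x*cos(x) + sin(x)/2)/sqrt(x) was incorrectly written as -(x*cos(x) + sin(x)/2)/sqrt(x)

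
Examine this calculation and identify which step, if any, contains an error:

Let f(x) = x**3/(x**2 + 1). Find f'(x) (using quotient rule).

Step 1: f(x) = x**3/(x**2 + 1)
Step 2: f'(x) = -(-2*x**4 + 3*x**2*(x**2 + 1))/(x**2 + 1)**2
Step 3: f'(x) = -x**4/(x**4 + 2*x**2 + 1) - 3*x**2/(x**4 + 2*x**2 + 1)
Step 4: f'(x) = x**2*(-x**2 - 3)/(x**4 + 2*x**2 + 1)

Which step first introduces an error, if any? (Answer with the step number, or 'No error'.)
Step 2

Step 2 is incorrect due to a sign flip.
The step shows: -(-2*x**4 + 3*x**2*(x**2 + 1))/(x**2 + 1)**2
The correct value should be: (-2*x**4 + 3*x**2*(x**2 + 1))/(x**2 + 1)**2

Explanation: The sign of the whole expression was flipped: the term (-2*x**4 + 3*x**2*(x**2 + 1))/(x**2 + 1)**2 was incorrectly written as -(-2*x**4 + 3*x**2*(x**2 + 1))/(x**2 + 1)**2
The later steps are derived from this incorrect expression, so the error originates in Step 2.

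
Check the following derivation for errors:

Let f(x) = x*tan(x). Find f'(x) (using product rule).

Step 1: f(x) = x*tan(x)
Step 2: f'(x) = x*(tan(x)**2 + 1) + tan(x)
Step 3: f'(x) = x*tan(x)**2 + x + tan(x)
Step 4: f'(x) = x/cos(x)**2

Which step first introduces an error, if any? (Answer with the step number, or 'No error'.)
Step 4

Step 4 is incorrect due to a dropped term.
The step shows: x/cos(x)**2
The correct value should be: x/cos(x)**2 + tan(x)

Explanation: A term was dropped: the term tan(x) was incorrectly omitted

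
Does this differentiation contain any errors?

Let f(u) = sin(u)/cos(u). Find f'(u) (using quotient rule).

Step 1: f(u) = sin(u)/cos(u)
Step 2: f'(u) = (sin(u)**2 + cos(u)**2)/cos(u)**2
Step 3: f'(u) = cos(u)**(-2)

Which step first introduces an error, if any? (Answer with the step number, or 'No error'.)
No error

All steps in this derivation are correct.
The final answer f'(u) = cos(u)**(-2) is valid.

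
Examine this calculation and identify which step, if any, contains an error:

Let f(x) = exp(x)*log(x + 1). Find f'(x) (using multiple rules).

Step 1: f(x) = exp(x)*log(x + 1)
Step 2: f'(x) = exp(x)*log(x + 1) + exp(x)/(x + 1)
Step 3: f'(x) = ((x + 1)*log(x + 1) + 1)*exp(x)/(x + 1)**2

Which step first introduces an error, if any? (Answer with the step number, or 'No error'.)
Step 3

Step 3 is incorrect due to a wrong exponent.
The step shows: ((x + 1)*log(x + 1) + 1)*exp(x)/(x + 1)**2
The correct value should be: ((x + 1)*log(x + 1) + 1)*exp(x)/(x + 1)

Explanation: The exponent -1 on x + 1 was incorrectly written as -2: the term ((x + 1)*log(x + 1) + 1)*exp(x)/(x + 1) was incorrectly written as ((x + 1)*log(x + 1) + 1)*exp(x)/(x + 1)**2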